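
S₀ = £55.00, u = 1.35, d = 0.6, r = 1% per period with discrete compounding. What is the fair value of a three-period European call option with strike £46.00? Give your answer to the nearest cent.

Risk-neutral probability p = (1 + 0.01 − 0.6)/(1.35 − 0.6) = 0.4100/0.7500 = 0.5467
Terminal stock prices: S_uuu = 135.3, S_uud = 60.14, S_udd = 26.73, S_ddd = 11.88
Terminal payoffs (S − K): max(89.32, 0) = 89.32, max(14.14, 0) = 14.14, max(-19.27, 0) = 0, max(-34.12, 0) = 0
Node uu (S = 100.2): V_uu = 1/1.01·[0.5467·89.3206 + 0.4533·14.1425] = 54.6929
Node ud (S = 44.55): V_ud = 1/1.01·[0.5467·14.1425 + 0.4533·0.0000] = 7.6547
Node dd (S = 19.8): V_dd = 1/1.01·[0.5467·0.0000 + 0.4533·0.0000] = 0.0000
Node u (S = 74.25): V_u = 1/1.01·[0.5467·54.6929 + 0.4533·7.6547] = 33.0385
Node d (S = 33): V_d = 1/1.01·[0.5467·7.6547 + 0.4533·0.0000] = 4.1431
Node 0 (S = 55): V_0 = 1/1.01·[0.5467·33.0385 + 0.4533·4.1431] = 19.7419

£19.74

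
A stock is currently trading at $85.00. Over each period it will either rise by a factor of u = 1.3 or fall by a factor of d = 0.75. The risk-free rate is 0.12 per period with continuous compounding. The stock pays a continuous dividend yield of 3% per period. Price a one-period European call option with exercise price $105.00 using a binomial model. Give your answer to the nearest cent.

Per-period risk-free factor R = e^0.12 = 1.1275; dividend-adjusted growth = e^(0.12−0.03) = 1.0942.
Risk-neutral probability p = (1.0942 − 0.75)/(1.3 − 0.75) = 0.3442/0.5500 = 0.6258
Terminal stock prices: S_u = 110.5, S_d = 63.75
Terminal payoffs (S − K): max(5.5, 0) = 5.5, max(-41.25, 0) = 0
Node 0 (S = 85): V_0 = e^(−0.12)·[0.6258·5.5000 + 0.3742·0.0000] = 3.0526

$3.05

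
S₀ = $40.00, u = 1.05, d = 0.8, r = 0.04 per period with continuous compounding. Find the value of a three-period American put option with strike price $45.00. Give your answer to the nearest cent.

Risk-neutral probability p = (e^0.04 − 0.8)/(1.05 − 0.8) = 0.2408/0.2500 = 0.9632
Terminal stock prices: S_uuu = 46.31, S_uud = 35.28, S_udd = 26.88, S_ddd = 20.48
Terminal payoffs (K − S): max(-1.305, 0) = 0, max(9.72, 0) = 9.72, max(18.12, 0) = 18.12, max(24.52, 0) = 24.52
Node uu (S = 44.1): continuation = e^(−0.04)·[0.9632·0.0000 + 0.0368·9.7200] = 0.3433; exercise value = 0.9000 > continuation, so V_uu = 0.9000 (exercise)
Node ud (S = 33.6): continuation = e^(−0.04)·[0.9632·9.7200 + 0.0368·18.1200] = 9.6355; exercise value = 11.4000 > continuation, so V_ud = 11.4000 (exercise)
Node dd (S = 25.6): continuation = e^(−0.04)·[0.9632·18.1200 + 0.0368·24.5200] = 17.6355; exercise value = 19.4000 > continuation, so V_dd = 19.4000 (exercise)
Node u (S = 42): continuation = e^(−0.04)·[0.9632·0.9000 + 0.0368·11.4000] = 1.2355; exercise value = 3.0000 > continuation, so V_u = 3.0000 (exercise)
Node d (S = 32): continuation = e^(−0.04)·[0.9632·11.4000 + 0.0368·19.4000] = 11.2355; exercise value = 13.0000 > continuation, so V_d = 13.0000 (exercise)
Node 0 (S = 40): continuation = e^(−0.04)·[0.9632·3.0000 + 0.0368·13.0000] = 3.2355; exercise value = 5.0000 > continuation, so V_0 = 5.0000 (exercise)

$5.00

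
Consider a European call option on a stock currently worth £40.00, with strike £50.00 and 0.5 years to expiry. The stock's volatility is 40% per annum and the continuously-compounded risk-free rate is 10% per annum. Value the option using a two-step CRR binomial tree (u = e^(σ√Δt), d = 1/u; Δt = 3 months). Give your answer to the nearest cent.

£2.42

CRR parameters: u = e^(σ√Δt) = e^(0.4·√0.25) = 1.2214, d = 1/u = 0.8187
Per-period rate: rΔt = 0.1·0.25 = 0.025, so R = e^0.025 = 1.0253
Risk-neutral probability p = (e^0.025 − 0.8187)/(1.2214 − 0.8187) = 0.2066/0.4027 = 0.5130
Terminal stock prices: S_uu = 59.67, S_ud = 40, S_dd = 26.81
Terminal payoffs (S − K): max(9.673, 0) = 9.673, max(-10, 0) = 0, max(-23.19, 0) = 0
Node u (S = 48.86): V_u = e^(−0.025)·[0.5130·9.6730 + 0.4870·0.0000] = 4.8400
Node d (S = 32.75): V_d = e^(−0.025)·[0.5130·0.0000 + 0.4870·0.0000] = 0.0000
Node 0 (S = 40): V_0 = e^(−0.025)·[0.5130·4.8400 + 0.4870·0.0000] = 2.4218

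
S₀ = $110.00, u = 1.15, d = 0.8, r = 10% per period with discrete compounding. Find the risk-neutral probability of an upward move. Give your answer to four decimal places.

Risk-neutral probability p = (1 + 0.1 − 0.8)/(1.15 − 0.8) = 0.3000/0.3500 = 0.8571

p = 0.8571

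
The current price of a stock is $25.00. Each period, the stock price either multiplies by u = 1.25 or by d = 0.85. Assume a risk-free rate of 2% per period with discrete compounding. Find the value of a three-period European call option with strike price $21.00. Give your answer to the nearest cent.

$6.22

Risk-neutral probability p = (1 + 0.02 − 0.85)/(1.25 − 0.85) = 0.1700/0.4000 = 0.4250
Terminal stock prices: S_uuu = 48.83, S_uud = 33.2, S_udd = 22.58, S_ddd = 15.35
Terminal payoffs (S − K): max(27.83, 0) = 27.83, max(12.2, 0) = 12.2, max(1.578, 0) = 1.578, max(-5.647, 0) = 0
Node uu (S = 39.06): V_uu = 1/1.02·[0.4250·27.8281 + 0.5750·12.2031] = 18.4743
Node ud (S = 26.56): V_ud = 1/1.02·[0.4250·12.2031 + 0.5750·1.5781] = 5.9743
Node dd (S = 18.06): V_dd = 1/1.02·[0.4250·1.5781 + 0.5750·0.0000] = 0.6576
Node u (S = 31.25): V_u = 1/1.02·[0.4250·18.4743 + 0.5750·5.9743] = 11.0655
Node d (S = 21.25): V_d = 1/1.02·[0.4250·5.9743 + 0.5750·0.6576] = 2.8600
Node 0 (S = 25): V_0 = 1/1.02·[0.4250·11.0655 + 0.5750·2.8600] = 6.2228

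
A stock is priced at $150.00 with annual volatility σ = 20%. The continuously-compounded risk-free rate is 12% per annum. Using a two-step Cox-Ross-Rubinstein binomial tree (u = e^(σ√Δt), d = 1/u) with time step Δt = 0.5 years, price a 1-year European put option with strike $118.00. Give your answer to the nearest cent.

CRR parameters: u = e^(σ√Δt) = e^(0.2·√0.5) = 1.1519, d = 1/u = 0.8681
Per-period rate: rΔt = 0.12·0.5 = 0.06, so R = e^0.06 = 1.0618
Risk-neutral probability p = (e^0.06 − 0.8681)/(1.1519 − 0.8681) = 0.1937/0.2838 = 0.6826
Terminal stock prices: S_uu = 199, S_ud = 150, S_dd = 113
Terminal payoffs (K − S): max(-81.03, 0) = 0, max(-32, 0) = 0, max(4.954, 0) = 4.954
Node u (S = 172.8): V_u = e^(−0.06)·[0.6826·0.0000 + 0.3174·0.0000] = 0.0000
Node d (S = 130.2): V_d = e^(−0.06)·[0.6826·0.0000 + 0.3174·4.9543] = 1.4809
Node 0 (S = 150): V_0 = e^(−0.06)·[0.6826·0.0000 + 0.3174·1.4809] = 0.4427

$0.44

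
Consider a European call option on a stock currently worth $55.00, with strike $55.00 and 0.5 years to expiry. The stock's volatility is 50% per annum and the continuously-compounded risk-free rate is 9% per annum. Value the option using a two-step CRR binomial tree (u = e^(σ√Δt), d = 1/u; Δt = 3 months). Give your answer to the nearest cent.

$7.95

CRR parameters: u = e^(σ√Δt) = e^(0.5·√0.25) = 1.2840, d = 1/u = 0.7788
Per-period rate: rΔt = 0.09·0.25 = 0.0225, so R = e^0.0225 = 1.0228
Risk-neutral probability p = (e^0.0225 − 0.7788)/(1.2840 − 0.7788) = 0.2440/0.5052 = 0.4829
Terminal stock prices: S_uu = 90.68, S_ud = 55, S_dd = 33.36
Terminal payoffs (S − K): max(35.68, 0) = 35.68, max(0, 0) = 0, max(-21.64, 0) = 0
Node u (S = 70.62): V_u = e^(−0.0225)·[0.4829·35.6797 + 0.5171·0.0000] = 16.8451
Node d (S = 42.83): V_d = e^(−0.0225)·[0.4829·0.0000 + 0.5171·0.0000] = 0.0000
Node 0 (S = 55): V_0 = e^(−0.0225)·[0.4829·16.8451 + 0.5171·0.0000] = 7.9529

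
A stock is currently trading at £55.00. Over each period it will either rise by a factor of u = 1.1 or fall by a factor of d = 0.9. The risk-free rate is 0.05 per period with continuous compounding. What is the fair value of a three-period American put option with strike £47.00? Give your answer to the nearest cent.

£0.13

Risk-neutral probability p = (e^0.05 − 0.9)/(1.1 − 0.9) = 0.1513/0.2000 = 0.7564
Terminal stock prices: S_uuu = 73.21, S_uud = 59.9, S_udd = 49.01, S_ddd = 40.1
Terminal payoffs (K − S): max(-26.21, 0) = 0, max(-12.9, 0) = 0, max(-2.005, 0) = 0, max(6.905, 0) = 6.905
Node uu (S = 66.55): continuation = e^(−0.05)·[0.7564·0.0000 + 0.2436·0.0000] = 0.0000; exercise value = 0.0000 ≤ continuation, so V_uu = 0.0000
Node ud (S = 54.45): continuation = e^(−0.05)·[0.7564·0.0000 + 0.2436·0.0000] = 0.0000; exercise value = 0.0000 ≤ continuation, so V_ud = 0.0000
Node dd (S = 44.55): continuation = e^(−0.05)·[0.7564·0.0000 + 0.2436·6.9050] = 1.6003; exercise value = 2.4500 > continuation, so V_dd = 2.4500 (exercise)
Node u (S = 60.5): continuation = e^(−0.05)·[0.7564·0.0000 + 0.2436·0.0000] = 0.0000; exercise value = 0.0000 ≤ continuation, so V_u = 0.0000
Node d (S = 49.5): continuation = e^(−0.05)·[0.7564·0.0000 + 0.2436·2.4500] = 0.5678; exercise value = 0.0000 ≤ continuation, so V_d = 0.5678
Node 0 (S = 55): continuation = e^(−0.05)·[0.7564·0.0000 + 0.2436·0.5678] = 0.1316; exercise value = 0.0000 ≤ continuation, so V_0 = 0.1316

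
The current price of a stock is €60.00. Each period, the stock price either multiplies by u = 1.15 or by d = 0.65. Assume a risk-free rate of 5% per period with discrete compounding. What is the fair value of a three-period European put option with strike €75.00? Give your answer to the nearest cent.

Risk-neutral probability p = (1 + 0.05 − 0.65)/(1.15 − 0.65) = 0.4000/0.5000 = 0.8000
Terminal stock prices: S_uuu = 91.25, S_uud = 51.58, S_udd = 29.15, S_ddd = 16.48
Terminal payoffs (K − S): max(-16.25, 0) = 0, max(23.42, 0) = 23.42, max(45.85, 0) = 45.85, max(58.52, 0) = 58.52
Node uu (S = 79.35): V_uu = 1/1.05·[0.8000·0.0000 + 0.2000·23.4225] = 4.4614
Node ud (S = 44.85): V_ud = 1/1.05·[0.8000·23.4225 + 0.2000·45.8475] = 26.5786
Node dd (S = 25.35): V_dd = 1/1.05·[0.8000·45.8475 + 0.2000·58.5225] = 46.0786
Node u (S = 69): V_u = 1/1.05·[0.8000·4.4614 + 0.2000·26.5786] = 8.4618
Node d (S = 39): V_d = 1/1.05·[0.8000·26.5786 + 0.2000·46.0786] = 29.0272
Node 0 (S = 60): V_0 = 1/1.05·[0.8000·8.4618 + 0.2000·29.0272] = 11.9761

€11.98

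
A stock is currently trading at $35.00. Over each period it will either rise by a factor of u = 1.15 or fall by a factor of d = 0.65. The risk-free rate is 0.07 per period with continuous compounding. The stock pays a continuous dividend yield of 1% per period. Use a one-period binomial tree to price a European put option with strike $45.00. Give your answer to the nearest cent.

Per-period risk-free factor R = e^0.07 = 1.0725; dividend-adjusted growth = e^(0.07−0.01) = 1.0618.
Risk-neutral probability p = (1.0618 − 0.65)/(1.15 − 0.65) = 0.4118/0.5000 = 0.8237
Terminal stock prices: S_u = 40.25, S_d = 22.75
Terminal payoffs (K − S): max(4.75, 0) = 4.75, max(22.25, 0) = 22.25
Node 0 (S = 35): V_0 = e^(−0.07)·[0.8237·4.7500 + 0.1763·22.2500] = 7.3060

$7.31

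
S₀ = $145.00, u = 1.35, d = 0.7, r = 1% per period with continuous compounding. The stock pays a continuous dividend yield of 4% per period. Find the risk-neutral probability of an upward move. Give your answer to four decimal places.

Per-period risk-free factor R = e^0.01 = 1.0101; dividend-adjusted growth = e^(0.01−0.04) = 0.9704.
Risk-neutral probability p = (0.9704 − 0.7)/(1.35 − 0.7) = 0.2704/0.6500 = 0.4161

p = 0.4161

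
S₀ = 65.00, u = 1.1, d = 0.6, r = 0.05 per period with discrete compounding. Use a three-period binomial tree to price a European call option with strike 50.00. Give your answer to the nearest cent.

22.99

Risk-neutral probability p = (1 + 0.05 − 0.6)/(1.1 − 0.6) = 0.4500/0.5000 = 0.9000
Terminal stock prices: S_uuu = 86.52, S_uud = 47.19, S_udd = 25.74, S_ddd = 14.04
Terminal payoffs (S − K): max(36.52, 0) = 36.52, max(-2.81, 0) = 0, max(-24.26, 0) = 0, max(-35.96, 0) = 0
Node uu (S = 78.65): V_uu = 1/1.05·[0.9000·36.5150 + 0.1000·0.0000] = 31.2986
Node ud (S = 42.9): V_ud = 1/1.05·[0.9000·0.0000 + 0.1000·0.0000] = 0.0000
Node dd (S = 23.4): V_dd = 1/1.05·[0.9000·0.0000 + 0.1000·0.0000] = 0.0000
Node u (S = 71.5): V_u = 1/1.05·[0.9000·31.2986 + 0.1000·0.0000] = 26.8273
Node d (S = 39): V_d = 1/1.05·[0.9000·0.0000 + 0.1000·0.0000] = 0.0000
Node 0 (S = 65): V_0 = 1/1.05·[0.9000·26.8273 + 0.1000·0.0000] = 22.9949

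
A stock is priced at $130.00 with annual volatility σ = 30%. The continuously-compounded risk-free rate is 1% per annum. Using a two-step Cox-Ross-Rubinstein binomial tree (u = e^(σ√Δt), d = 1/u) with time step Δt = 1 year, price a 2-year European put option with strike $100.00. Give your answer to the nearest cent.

$8.74

CRR parameters: u = e^(σ√Δt) = e^(0.3·√1) = 1.3499, d = 1/u = 0.7408
Per-period rate: rΔt = 0.01·1 = 0.01, so R = e^0.01 = 1.0101
Risk-neutral probability p = (e^0.01 − 0.7408)/(1.3499 − 0.7408) = 0.2692/0.6090 = 0.4421
Terminal stock prices: S_uu = 236.9, S_ud = 130, S_dd = 71.35
Terminal payoffs (K − S): max(-136.9, 0) = 0, max(-30, 0) = 0, max(28.65, 0) = 28.65
Node u (S = 175.5): V_u = e^(−0.01)·[0.4421·0.0000 + 0.5579·0.0000] = 0.0000
Node d (S = 96.31): V_d = e^(−0.01)·[0.4421·0.0000 + 0.5579·28.6545] = 15.8284
Node 0 (S = 130): V_0 = e^(−0.01)·[0.4421·0.0000 + 0.5579·15.8284] = 8.7435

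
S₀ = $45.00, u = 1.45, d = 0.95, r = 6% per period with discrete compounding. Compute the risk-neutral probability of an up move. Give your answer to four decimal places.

Risk-neutral probability p = (1 + 0.06 − 0.95)/(1.45 − 0.95) = 0.1100/0.5000 = 0.2200

p = 0.2200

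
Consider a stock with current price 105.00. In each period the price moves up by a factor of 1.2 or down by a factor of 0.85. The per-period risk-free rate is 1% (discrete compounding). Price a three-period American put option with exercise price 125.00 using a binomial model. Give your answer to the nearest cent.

23.66

Risk-neutral probability p = (1 + 0.01 − 0.85)/(1.2 − 0.85) = 0.1600/0.3500 = 0.4571
Terminal stock prices: S_uuu = 181.4, S_uud = 128.5, S_udd = 91.03, S_ddd = 64.48
Terminal payoffs (K − S): max(-56.44, 0) = 0, max(-3.52, 0) = 0, max(33.97, 0) = 33.97, max(60.52, 0) = 60.52
Node uu (S = 151.2): continuation = 1/1.01·[0.4571·0.0000 + 0.5429·0.0000] = 0.0000; exercise value = 0.0000 ≤ continuation, so V_uu = 0.0000
Node ud (S = 107.1): continuation = 1/1.01·[0.4571·0.0000 + 0.5429·33.9650] = 18.2556; exercise value = 17.9000 ≤ continuation, so V_ud = 18.2556
Node dd (S = 75.86): continuation = 1/1.01·[0.4571·33.9650 + 0.5429·60.5169] = 47.8999; exercise value = 49.1375 > continuation, so V_dd = 49.1375 (exercise)
Node u (S = 126): continuation = 1/1.01·[0.4571·0.0000 + 0.5429·18.2556] = 9.8121; exercise value = 0.0000 ≤ continuation, so V_u = 9.8121
Node d (S = 89.25): continuation = 1/1.01·[0.4571·18.2556 + 0.5429·49.1375] = 34.6733; exercise value = 35.7500 > continuation, so V_d = 35.7500 (exercise)
Node 0 (S = 105): continuation = 1/1.01·[0.4571·9.8121 + 0.5429·35.7500] = 23.6561; exercise value = 20.0000 ≤ continuation, so V_0 = 23.6561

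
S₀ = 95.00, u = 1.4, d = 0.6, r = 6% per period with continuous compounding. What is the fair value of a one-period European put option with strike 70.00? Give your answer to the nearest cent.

Risk-neutral probability p = (e^0.06 − 0.6)/(1.4 − 0.6) = 0.4618/0.8000 = 0.5773
Terminal stock prices: S_u = 133, S_d = 57
Terminal payoffs (K − S): max(-63, 0) = 0, max(13, 0) = 13
Node 0 (S = 95): V_0 = e^(−0.06)·[0.5773·0.0000 + 0.4227·13.0000] = 5.1751

5.18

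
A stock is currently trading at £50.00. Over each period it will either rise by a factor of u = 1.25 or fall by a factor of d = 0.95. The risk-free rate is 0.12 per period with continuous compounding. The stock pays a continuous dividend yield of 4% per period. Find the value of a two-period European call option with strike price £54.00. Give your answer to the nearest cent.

£5.83

Per-period risk-free factor R = e^0.12 = 1.1275; dividend-adjusted growth = e^(0.12−0.04) = 1.0833.
Risk-neutral probability p = (1.0833 − 0.95)/(1.25 − 0.95) = 0.1333/0.3000 = 0.4443
Terminal stock prices: S_uu = 78.12, S_ud = 59.38, S_dd = 45.12
Terminal payoffs (S − K): max(24.12, 0) = 24.12, max(5.375, 0) = 5.375, max(-8.875, 0) = 0
Node u (S = 62.5): V_u = e^(−0.12)·[0.4443·24.1250 + 0.5557·5.3750] = 12.1556
Node d (S = 47.5): V_d = e^(−0.12)·[0.4443·5.3750 + 0.5557·0.0000] = 2.1180
Node 0 (S = 50): V_0 = e^(−0.12)·[0.4443·12.1556 + 0.5557·2.1180] = 5.8338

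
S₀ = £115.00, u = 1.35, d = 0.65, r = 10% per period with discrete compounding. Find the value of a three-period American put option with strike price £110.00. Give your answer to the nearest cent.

£14.18

Risk-neutral probability p = (1 + 0.1 − 0.65)/(1.35 − 0.65) = 0.4500/0.7000 = 0.6429
Terminal stock prices: S_uuu = 282.9, S_uud = 136.2, S_udd = 65.59, S_ddd = 31.58
Terminal payoffs (K − S): max(-172.9, 0) = 0, max(-26.23, 0) = 0, max(44.41, 0) = 44.41, max(78.42, 0) = 78.42
Node uu (S = 209.6): continuation = 1/1.1·[0.6429·0.0000 + 0.3571·0.0000] = 0.0000; exercise value = 0.0000 ≤ continuation, so V_uu = 0.0000
Node ud (S = 100.9): continuation = 1/1.1·[0.6429·0.0000 + 0.3571·44.4069] = 14.4178; exercise value = 9.0875 ≤ continuation, so V_ud = 14.4178
Node dd (S = 48.59): continuation = 1/1.1·[0.6429·44.4069 + 0.3571·78.4181] = 51.4125; exercise value = 61.4125 > continuation, so V_dd = 61.4125 (exercise)
Node u (S = 155.2): continuation = 1/1.1·[0.6429·0.0000 + 0.3571·14.4178] = 4.6811; exercise value = 0.0000 ≤ continuation, so V_u = 4.6811
Node d (S = 74.75): continuation = 1/1.1·[0.6429·14.4178 + 0.3571·61.4125] = 28.3651; exercise value = 35.2500 > continuation, so V_d = 35.2500 (exercise)
Node 0 (S = 115): continuation = 1/1.1·[0.6429·4.6811 + 0.3571·35.2500] = 14.1805; exercise value = 0.0000 ≤ continuation, so V_0 = 14.1805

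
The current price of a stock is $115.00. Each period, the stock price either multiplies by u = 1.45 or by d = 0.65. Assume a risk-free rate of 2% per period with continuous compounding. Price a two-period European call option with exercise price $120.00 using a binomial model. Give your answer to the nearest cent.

Risk-neutral probability p = (e^0.02 − 0.65)/(1.45 − 0.65) = 0.3702/0.8000 = 0.4628
Terminal stock prices: S_uu = 241.8, S_ud = 108.4, S_dd = 48.59
Terminal payoffs (S − K): max(121.8, 0) = 121.8, max(-11.61, 0) = 0, max(-71.41, 0) = 0
Node u (S = 166.8): V_u = e^(−0.02)·[0.4628·121.7875 + 0.5372·0.0000] = 55.2414
Node d (S = 74.75): V_d = e^(−0.02)·[0.4628·0.0000 + 0.5372·0.0000] = 0.0000
Node 0 (S = 115): V_0 = e^(−0.02)·[0.4628·55.2414 + 0.5372·0.0000] = 25.0569

$25.06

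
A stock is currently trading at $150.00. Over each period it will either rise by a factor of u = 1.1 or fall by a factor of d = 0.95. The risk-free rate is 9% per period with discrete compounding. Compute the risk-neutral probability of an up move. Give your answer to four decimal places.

Risk-neutral probability p = (1 + 0.09 − 0.95)/(1.1 − 0.95) = 0.1400/0.1500 = 0.9333

p = 0.9333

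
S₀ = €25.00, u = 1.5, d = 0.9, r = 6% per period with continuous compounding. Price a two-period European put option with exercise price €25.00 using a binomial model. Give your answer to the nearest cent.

Risk-neutral probability p = (e^0.06 − 0.9)/(1.5 − 0.9) = 0.1618/0.6000 = 0.2697
Terminal stock prices: S_uu = 56.25, S_ud = 33.75, S_dd = 20.25
Terminal payoffs (K − S): max(-31.25, 0) = 0, max(-8.75, 0) = 0, max(4.75, 0) = 4.75
Node u (S = 37.5): V_u = e^(−0.06)·[0.2697·0.0000 + 0.7303·0.0000] = 0.0000
Node d (S = 22.5): V_d = e^(−0.06)·[0.2697·0.0000 + 0.7303·4.7500] = 3.2668
Node 0 (S = 25): V_0 = e^(−0.06)·[0.2697·0.0000 + 0.7303·3.2668] = 2.2467

€2.25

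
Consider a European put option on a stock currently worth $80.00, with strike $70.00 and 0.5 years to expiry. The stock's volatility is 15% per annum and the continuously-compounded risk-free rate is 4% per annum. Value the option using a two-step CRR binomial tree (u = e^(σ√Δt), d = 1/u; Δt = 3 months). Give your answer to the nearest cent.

CRR parameters: u = e^(σ√Δt) = e^(0.15·√0.25) = 1.0779, d = 1/u = 0.9277
Per-period rate: rΔt = 0.04·0.25 = 0.01, so R = e^0.01 = 1.0101
Risk-neutral probability p = (e^0.01 − 0.9277)/(1.0779 − 0.9277) = 0.0823/0.1501 = 0.5482
Terminal stock prices: S_uu = 92.95, S_ud = 80, S_dd = 68.86
Terminal payoffs (K − S): max(-22.95, 0) = 0, max(-10, 0) = 0, max(1.143, 0) = 1.143
Node u (S = 86.23): V_u = e^(−0.01)·[0.5482·0.0000 + 0.4518·0.0000] = 0.0000
Node d (S = 74.22): V_d = e^(−0.01)·[0.5482·0.0000 + 0.4518·1.1434] = 0.5114
Node 0 (S = 80): V_0 = e^(−0.01)·[0.5482·0.0000 + 0.4518·0.5114] = 0.2288

$0.23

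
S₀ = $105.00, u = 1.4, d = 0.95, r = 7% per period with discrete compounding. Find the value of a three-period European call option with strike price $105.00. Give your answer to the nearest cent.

Risk-neutral probability p = (1 + 0.07 − 0.95)/(1.4 − 0.95) = 0.1200/0.4500 = 0.2667
Terminal stock prices: S_uuu = 288.1, S_uud = 195.5, S_udd = 132.7, S_ddd = 90.02
Terminal payoffs (S − K): max(183.1, 0) = 183.1, max(90.51, 0) = 90.51, max(27.67, 0) = 27.67, max(-14.98, 0) = 0
Node uu (S = 205.8): V_uu = 1/1.07·[0.2667·183.1200 + 0.7333·90.5100] = 107.6692
Node ud (S = 139.7): V_ud = 1/1.07·[0.2667·90.5100 + 0.7333·27.6675] = 41.5192
Node dd (S = 94.76): V_dd = 1/1.07·[0.2667·27.6675 + 0.7333·0.0000] = 6.8953
Node u (S = 147): V_u = 1/1.07·[0.2667·107.6692 + 0.7333·41.5192] = 55.2889
Node d (S = 99.75): V_d = 1/1.07·[0.2667·41.5192 + 0.7333·6.8953] = 15.0732
Node 0 (S = 105): V_0 = 1/1.07·[0.2667·55.2889 + 0.7333·15.0732] = 24.1097

$24.11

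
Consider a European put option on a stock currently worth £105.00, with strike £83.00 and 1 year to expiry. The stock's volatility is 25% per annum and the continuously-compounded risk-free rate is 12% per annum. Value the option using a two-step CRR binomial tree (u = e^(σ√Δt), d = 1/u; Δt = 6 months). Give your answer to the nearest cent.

CRR parameters: u = e^(σ√Δt) = e^(0.25·√0.5) = 1.1934, d = 1/u = 0.8380
Per-period rate: rΔt = 0.12·0.5 = 0.06, so R = e^0.06 = 1.0618
Risk-neutral probability p = (e^0.06 − 0.8380)/(1.1934 − 0.8380) = 0.2239/0.3554 = 0.6299
Terminal stock prices: S_uu = 149.5, S_ud = 105, S_dd = 73.73
Terminal payoffs (K − S): max(-66.53, 0) = 0, max(-22, 0) = 0, max(9.27, 0) = 9.27
Node u (S = 125.3): V_u = e^(−0.06)·[0.6299·0.0000 + 0.3701·0.0000] = 0.0000
Node d (S = 87.99): V_d = e^(−0.06)·[0.6299·0.0000 + 0.3701·9.2702] = 3.2310
Node 0 (S = 105): V_0 = e^(−0.06)·[0.6299·0.0000 + 0.3701·3.2310] = 1.1261

£1.13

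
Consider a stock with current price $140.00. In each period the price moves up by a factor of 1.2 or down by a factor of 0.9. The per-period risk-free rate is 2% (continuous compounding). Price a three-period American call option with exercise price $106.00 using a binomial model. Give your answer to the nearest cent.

Risk-neutral probability p = (e^0.02 − 0.9)/(1.2 − 0.9) = 0.1202/0.3000 = 0.4007
Terminal stock prices: S_uuu = 241.9, S_uud = 181.4, S_udd = 136.1, S_ddd = 102.1
Terminal payoffs (S − K): max(135.9, 0) = 135.9, max(75.44, 0) = 75.44, max(30.08, 0) = 30.08, max(-3.94, 0) = 0
Node uu (S = 201.6): continuation = e^(−0.02)·[0.4007·135.9200 + 0.5993·75.4400] = 97.6989; exercise value = 95.6000 ≤ continuation, so V_uu = 97.6989
Node ud (S = 151.2): continuation = e^(−0.02)·[0.4007·75.4400 + 0.5993·30.0800] = 47.2989; exercise value = 45.2000 ≤ continuation, so V_ud = 47.2989
Node dd (S = 113.4): continuation = e^(−0.02)·[0.4007·30.0800 + 0.5993·0.0000] = 11.8135; exercise value = 7.4000 ≤ continuation, so V_dd = 11.8135
Node u (S = 168): continuation = e^(−0.02)·[0.4007·97.6989 + 0.5993·47.2989] = 66.1563; exercise value = 62.0000 ≤ continuation, so V_u = 66.1563
Node d (S = 126): continuation = e^(−0.02)·[0.4007·47.2989 + 0.5993·11.8135] = 25.5161; exercise value = 20.0000 ≤ continuation, so V_d = 25.5161
Node 0 (S = 140): continuation = e^(−0.02)·[0.4007·66.1563 + 0.5993·25.5161] = 40.9718; exercise value = 34.0000 ≤ continuation, so V_0 = 40.9718

$40.97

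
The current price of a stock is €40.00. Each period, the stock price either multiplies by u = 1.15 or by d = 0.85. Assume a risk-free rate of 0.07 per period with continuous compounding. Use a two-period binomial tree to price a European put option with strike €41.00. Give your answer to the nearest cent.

Risk-neutral probability p = (e^0.07 − 0.85)/(1.15 − 0.85) = 0.2225/0.3000 = 0.7417
Terminal stock prices: S_uu = 52.9, S_ud = 39.1, S_dd = 28.9
Terminal payoffs (K − S): max(-11.9, 0) = 0, max(1.9, 0) = 1.9, max(12.1, 0) = 12.1
Node u (S = 46): V_u = e^(−0.07)·[0.7417·0.0000 + 0.2583·1.9000] = 0.4576
Node d (S = 34): V_d = e^(−0.07)·[0.7417·1.9000 + 0.2583·12.1000] = 4.2281
Node 0 (S = 40): V_0 = e^(−0.07)·[0.7417·0.4576 + 0.2583·4.2281] = 1.3348

€1.33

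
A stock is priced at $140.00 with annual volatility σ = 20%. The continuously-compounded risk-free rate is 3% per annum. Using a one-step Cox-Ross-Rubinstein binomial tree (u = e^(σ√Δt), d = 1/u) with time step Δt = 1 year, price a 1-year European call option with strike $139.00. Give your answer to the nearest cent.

$16.33

CRR parameters: u = e^(σ√Δt) = e^(0.2·√1) = 1.2214, d = 1/u = 0.8187
Per-period rate: rΔt = 0.03·1 = 0.03, so R = e^0.03 = 1.0305
Risk-neutral probability p = (e^0.03 − 0.8187)/(1.2214 − 0.8187) = 0.2117/0.4027 = 0.5258
Terminal stock prices: S_u = 171, S_d = 114.6
Terminal payoffs (S − K): max(32, 0) = 32, max(-24.38, 0) = 0
Node 0 (S = 140): V_0 = e^(−0.03)·[0.5258·31.9964 + 0.4742·0.0000] = 16.3264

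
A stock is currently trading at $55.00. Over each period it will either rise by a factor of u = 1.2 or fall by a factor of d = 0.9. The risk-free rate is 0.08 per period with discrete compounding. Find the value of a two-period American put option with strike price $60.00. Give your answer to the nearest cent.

$5.00

Risk-neutral probability p = (1 + 0.08 − 0.9)/(1.2 − 0.9) = 0.1800/0.3000 = 0.6000
Terminal stock prices: S_uu = 79.2, S_ud = 59.4, S_dd = 44.55
Terminal payoffs (K − S): max(-19.2, 0) = 0, max(0.6, 0) = 0.6, max(15.45, 0) = 15.45
Node u (S = 66): continuation = 1/1.08·[0.6000·0.0000 + 0.4000·0.6000] = 0.2222; exercise value = 0.0000 ≤ continuation, so V_u = 0.2222
Node d (S = 49.5): continuation = 1/1.08·[0.6000·0.6000 + 0.4000·15.4500] = 6.0556; exercise value = 10.5000 > continuation, so V_d = 10.5000 (exercise)
Node 0 (S = 55): continuation = 1/1.08·[0.6000·0.2222 + 0.4000·10.5000] = 4.0123; exercise value = 5.0000 > continuation, so V_0 = 5.0000 (exercise)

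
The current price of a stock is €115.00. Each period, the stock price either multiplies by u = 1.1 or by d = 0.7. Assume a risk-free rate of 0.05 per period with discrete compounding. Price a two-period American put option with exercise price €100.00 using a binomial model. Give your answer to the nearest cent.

Risk-neutral probability p = (1 + 0.05 − 0.7)/(1.1 − 0.7) = 0.3500/0.4000 = 0.8750
Terminal stock prices: S_uu = 139.2, S_ud = 88.55, S_dd = 56.35
Terminal payoffs (K − S): max(-39.15, 0) = 0, max(11.45, 0) = 11.45, max(43.65, 0) = 43.65
Node u (S = 126.5): continuation = 1/1.05·[0.8750·0.0000 + 0.1250·11.4500] = 1.3631; exercise value = 0.0000 ≤ continuation, so V_u = 1.3631
Node d (S = 80.5): continuation = 1/1.05·[0.8750·11.4500 + 0.1250·43.6500] = 14.7381; exercise value = 19.5000 > continuation, so V_d = 19.5000 (exercise)
Node 0 (S = 115): continuation = 1/1.05·[0.8750·1.3631 + 0.1250·19.5000] = 3.4573; exercise value = 0.0000 ≤ continuation, so V_0 = 3.4573

€3.46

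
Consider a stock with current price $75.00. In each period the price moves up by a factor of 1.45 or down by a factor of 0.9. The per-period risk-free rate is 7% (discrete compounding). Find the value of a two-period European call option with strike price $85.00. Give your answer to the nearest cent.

$10.87

Risk-neutral probability p = (1 + 0.07 − 0.9)/(1.45 − 0.9) = 0.1700/0.5500 = 0.3091
Terminal stock prices: S_uu = 157.7, S_ud = 97.88, S_dd = 60.75
Terminal payoffs (S − K): max(72.69, 0) = 72.69, max(12.88, 0) = 12.88, max(-24.25, 0) = 0
Node u (S = 108.8): V_u = 1/1.07·[0.3091·72.6875 + 0.6909·12.8750] = 29.3107
Node d (S = 67.5): V_d = 1/1.07·[0.3091·12.8750 + 0.6909·0.0000] = 3.7192
Node 0 (S = 75): V_0 = 1/1.07·[0.3091·29.3107 + 0.6909·3.7192] = 10.8685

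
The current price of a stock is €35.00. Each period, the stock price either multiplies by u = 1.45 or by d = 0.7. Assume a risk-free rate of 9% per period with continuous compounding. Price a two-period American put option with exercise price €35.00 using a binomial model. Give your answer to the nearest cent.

€4.55

Risk-neutral probability p = (e^0.09 − 0.7)/(1.45 − 0.7) = 0.3942/0.7500 = 0.5256
Terminal stock prices: S_uu = 73.59, S_ud = 35.52, S_dd = 17.15
Terminal payoffs (K − S): max(-38.59, 0) = 0, max(-0.525, 0) = 0, max(17.85, 0) = 17.85
Node u (S = 50.75): continuation = e^(−0.09)·[0.5256·0.0000 + 0.4744·0.0000] = 0.0000; exercise value = 0.0000 ≤ continuation, so V_u = 0.0000
Node d (S = 24.5): continuation = e^(−0.09)·[0.5256·0.0000 + 0.4744·17.8500] = 7.7398; exercise value = 10.5000 > continuation, so V_d = 10.5000 (exercise)
Node 0 (S = 35): continuation = e^(−0.09)·[0.5256·0.0000 + 0.4744·10.5000] = 4.5528; exercise value = 0.0000 ≤ continuation, so V_0 = 4.5528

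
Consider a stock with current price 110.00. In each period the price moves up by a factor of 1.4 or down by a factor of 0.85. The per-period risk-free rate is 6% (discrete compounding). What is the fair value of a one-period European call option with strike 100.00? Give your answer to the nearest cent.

Risk-neutral probability p = (1 + 0.06 − 0.85)/(1.4 − 0.85) = 0.2100/0.5500 = 0.3818
Terminal stock prices: S_u = 154, S_d = 93.5
Terminal payoffs (S − K): max(54, 0) = 54, max(-6.5, 0) = 0
Node 0 (S = 110): V_0 = 1/1.06·[0.3818·54.0000 + 0.6182·0.0000] = 19.4511

19.45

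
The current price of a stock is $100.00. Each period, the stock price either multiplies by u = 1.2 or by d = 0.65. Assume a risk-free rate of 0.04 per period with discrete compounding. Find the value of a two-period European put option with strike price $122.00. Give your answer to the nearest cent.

$23.02

Risk-neutral probability p = (1 + 0.04 − 0.65)/(1.2 − 0.65) = 0.3900/0.5500 = 0.7091
Terminal stock prices: S_uu = 144, S_ud = 78, S_dd = 42.25
Terminal payoffs (K − S): max(-22, 0) = 0, max(44, 0) = 44, max(79.75, 0) = 79.75
Node u (S = 120): V_u = 1/1.04·[0.7091·0.0000 + 0.2909·44.0000] = 12.3077
Node d (S = 65): V_d = 1/1.04·[0.7091·44.0000 + 0.2909·79.7500] = 52.3077
Node 0 (S = 100): V_0 = 1/1.04·[0.7091·12.3077 + 0.2909·52.3077] = 23.0231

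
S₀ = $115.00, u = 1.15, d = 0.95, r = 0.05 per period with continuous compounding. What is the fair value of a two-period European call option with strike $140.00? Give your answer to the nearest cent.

Risk-neutral probability p = (e^0.05 − 0.95)/(1.15 − 0.95) = 0.1013/0.2000 = 0.5064
Terminal stock prices: S_uu = 152.1, S_ud = 125.6, S_dd = 103.8
Terminal payoffs (S − K): max(12.09, 0) = 12.09, max(-14.36, 0) = 0, max(-36.21, 0) = 0
Node u (S = 132.2): V_u = e^(−0.05)·[0.5064·12.0875 + 0.4936·0.0000] = 5.8221
Node d (S = 109.2): V_d = e^(−0.05)·[0.5064·0.0000 + 0.4936·0.0000] = 0.0000
Node 0 (S = 115): V_0 = e^(−0.05)·[0.5064·5.8221 + 0.4936·0.0000] = 2.8043

$2.80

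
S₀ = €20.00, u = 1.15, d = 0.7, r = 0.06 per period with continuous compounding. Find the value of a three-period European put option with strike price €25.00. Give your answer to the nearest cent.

€3.23

Risk-neutral probability p = (e^0.06 − 0.7)/(1.15 − 0.7) = 0.3618/0.4500 = 0.8041
Terminal stock prices: S_uuu = 30.42, S_uud = 18.51, S_udd = 11.27, S_ddd = 6.86
Terminal payoffs (K − S): max(-5.417, 0) = 0, max(6.485, 0) = 6.485, max(13.73, 0) = 13.73, max(18.14, 0) = 18.14
Node uu (S = 26.45): V_uu = e^(−0.06)·[0.8041·0.0000 + 0.1959·6.4850] = 1.1965
Node ud (S = 16.1): V_ud = e^(−0.06)·[0.8041·6.4850 + 0.1959·13.7300] = 7.4441
Node dd (S = 9.8): V_dd = e^(−0.06)·[0.8041·13.7300 + 0.1959·18.1400] = 13.7441
Node u (S = 23): V_u = e^(−0.06)·[0.8041·1.1965 + 0.1959·7.4441] = 2.2796
Node d (S = 14): V_d = e^(−0.06)·[0.8041·7.4441 + 0.1959·13.7441] = 8.1730
Node 0 (S = 20): V_0 = e^(−0.06)·[0.8041·2.2796 + 0.1959·8.1730] = 3.2342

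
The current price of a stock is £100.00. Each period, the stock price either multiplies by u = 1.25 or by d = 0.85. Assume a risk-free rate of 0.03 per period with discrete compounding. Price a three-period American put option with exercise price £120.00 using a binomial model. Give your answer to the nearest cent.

£22.39

Risk-neutral probability p = (1 + 0.03 − 0.85)/(1.25 − 0.85) = 0.1800/0.4000 = 0.4500
Terminal stock prices: S_uuu = 195.3, S_uud = 132.8, S_udd = 90.31, S_ddd = 61.41
Terminal payoffs (K − S): max(-75.31, 0) = 0, max(-12.81, 0) = 0, max(29.69, 0) = 29.69, max(58.59, 0) = 58.59
Node uu (S = 156.2): continuation = 1/1.03·[0.4500·0.0000 + 0.5500·0.0000] = 0.0000; exercise value = 0.0000 ≤ continuation, so V_uu = 0.0000
Node ud (S = 106.2): continuation = 1/1.03·[0.4500·0.0000 + 0.5500·29.6875] = 15.8525; exercise value = 13.7500 ≤ continuation, so V_ud = 15.8525
Node dd (S = 72.25): continuation = 1/1.03·[0.4500·29.6875 + 0.5500·58.5875] = 44.2549; exercise value = 47.7500 > continuation, so V_dd = 47.7500 (exercise)
Node u (S = 125): continuation = 1/1.03·[0.4500·0.0000 + 0.5500·15.8525] = 8.4650; exercise value = 0.0000 ≤ continuation, so V_u = 8.4650
Node d (S = 85): continuation = 1/1.03·[0.4500·15.8525 + 0.5500·47.7500] = 32.4234; exercise value = 35.0000 > continuation, so V_d = 35.0000 (exercise)
Node 0 (S = 100): continuation = 1/1.03·[0.4500·8.4650 + 0.5500·35.0000] = 22.3876; exercise value = 20.0000 ≤ continuation, so V_0 = 22.3876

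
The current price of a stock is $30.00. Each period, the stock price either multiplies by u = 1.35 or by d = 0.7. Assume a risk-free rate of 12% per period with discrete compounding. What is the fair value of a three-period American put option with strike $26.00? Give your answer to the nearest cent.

$1.93

Risk-neutral probability p = (1 + 0.12 − 0.7)/(1.35 − 0.7) = 0.4200/0.6500 = 0.6462
Terminal stock prices: S_uuu = 73.81, S_uud = 38.27, S_udd = 19.84, S_ddd = 10.29
Terminal payoffs (K − S): max(-47.81, 0) = 0, max(-12.27, 0) = 0, max(6.155, 0) = 6.155, max(15.71, 0) = 15.71
Node uu (S = 54.68): continuation = 1/1.12·[0.6462·0.0000 + 0.3538·0.0000] = 0.0000; exercise value = 0.0000 ≤ continuation, so V_uu = 0.0000
Node ud (S = 28.35): continuation = 1/1.12·[0.6462·0.0000 + 0.3538·6.1550] = 1.9446; exercise value = 0.0000 ≤ continuation, so V_ud = 1.9446
Node dd (S = 14.7): continuation = 1/1.12·[0.6462·6.1550 + 0.3538·15.7100] = 8.5143; exercise value = 11.3000 > continuation, so V_dd = 11.3000 (exercise)
Node u (S = 40.5): continuation = 1/1.12·[0.6462·0.0000 + 0.3538·1.9446] = 0.6144; exercise value = 0.0000 ≤ continuation, so V_u = 0.6144
Node d (S = 21): continuation = 1/1.12·[0.6462·1.9446 + 0.3538·11.3000] = 4.6919; exercise value = 5.0000 > continuation, so V_d = 5.0000 (exercise)
Node 0 (S = 30): continuation = 1/1.12·[0.6462·0.6144 + 0.3538·5.0000] = 1.9341; exercise value = 0.0000 ≤ continuation, so V_0 = 1.9341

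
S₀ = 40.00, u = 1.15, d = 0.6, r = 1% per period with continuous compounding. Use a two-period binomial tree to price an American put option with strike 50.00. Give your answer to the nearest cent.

10.72

Risk-neutral probability p = (e^0.01 − 0.6)/(1.15 − 0.6) = 0.4101/0.5500 = 0.7455
Terminal stock prices: S_uu = 52.9, S_ud = 27.6, S_dd = 14.4
Terminal payoffs (K − S): max(-2.9, 0) = 0, max(22.4, 0) = 22.4, max(35.6, 0) = 35.6
Node u (S = 46): continuation = e^(−0.01)·[0.7455·0.0000 + 0.2545·22.4000] = 5.6431; exercise value = 4.0000 ≤ continuation, so V_u = 5.6431
Node d (S = 24): continuation = e^(−0.01)·[0.7455·22.4000 + 0.2545·35.6000] = 25.5025; exercise value = 26.0000 > continuation, so V_d = 26.0000 (exercise)
Node 0 (S = 40): continuation = e^(−0.01)·[0.7455·5.6431 + 0.2545·26.0000] = 10.7153; exercise value = 10.0000 ≤ continuation, so V_0 = 10.7153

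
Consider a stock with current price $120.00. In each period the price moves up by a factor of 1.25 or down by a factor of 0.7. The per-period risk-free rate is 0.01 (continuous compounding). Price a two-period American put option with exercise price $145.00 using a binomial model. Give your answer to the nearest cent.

Risk-neutral probability p = (e^0.01 − 0.7)/(1.25 − 0.7) = 0.3101/0.5500 = 0.5637
Terminal stock prices: S_uu = 187.5, S_ud = 105, S_dd = 58.8
Terminal payoffs (K − S): max(-42.5, 0) = 0, max(40, 0) = 40, max(86.2, 0) = 86.2
Node u (S = 150): continuation = e^(−0.01)·[0.5637·0.0000 + 0.4363·40.0000] = 17.2773; exercise value = 0.0000 ≤ continuation, so V_u = 17.2773
Node d (S = 84): continuation = e^(−0.01)·[0.5637·40.0000 + 0.4363·86.2000] = 59.5572; exercise value = 61.0000 > continuation, so V_d = 61.0000 (exercise)
Node 0 (S = 120): continuation = e^(−0.01)·[0.5637·17.2773 + 0.4363·61.0000] = 35.9906; exercise value = 25.0000 ≤ continuation, so V_0 = 35.9906

$35.99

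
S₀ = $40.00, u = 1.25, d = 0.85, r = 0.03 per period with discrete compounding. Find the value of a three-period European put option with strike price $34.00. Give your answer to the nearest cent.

Risk-neutral probability p = (1 + 0.03 − 0.85)/(1.25 − 0.85) = 0.1800/0.4000 = 0.4500
Terminal stock prices: S_uuu = 78.12, S_uud = 53.12, S_udd = 36.12, S_ddd = 24.56
Terminal payoffs (K − S): max(-44.12, 0) = 0, max(-19.12, 0) = 0, max(-2.125, 0) = 0, max(9.435, 0) = 9.435
Node uu (S = 62.5): V_uu = 1/1.03·[0.4500·0.0000 + 0.5500·0.0000] = 0.0000
Node ud (S = 42.5): V_ud = 1/1.03·[0.4500·0.0000 + 0.5500·0.0000] = 0.0000
Node dd (S = 28.9): V_dd = 1/1.03·[0.4500·0.0000 + 0.5500·9.4350] = 5.0381
Node u (S = 50): V_u = 1/1.03·[0.4500·0.0000 + 0.5500·0.0000] = 0.0000
Node d (S = 34): V_d = 1/1.03·[0.4500·0.0000 + 0.5500·5.0381] = 2.6903
Node 0 (S = 40): V_0 = 1/1.03·[0.4500·0.0000 + 0.5500·2.6903] = 1.4365

$1.44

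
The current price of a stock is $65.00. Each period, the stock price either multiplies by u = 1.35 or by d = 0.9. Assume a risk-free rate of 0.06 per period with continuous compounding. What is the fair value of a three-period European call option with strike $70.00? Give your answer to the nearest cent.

$11.49

Risk-neutral probability p = (e^0.06 − 0.9)/(1.35 − 0.9) = 0.1618/0.4500 = 0.3596
Terminal stock prices: S_uuu = 159.9, S_uud = 106.6, S_udd = 71.08, S_ddd = 47.39
Terminal payoffs (S − K): max(89.92, 0) = 89.92, max(36.62, 0) = 36.62, max(1.078, 0) = 1.078, max(-22.61, 0) = 0
Node uu (S = 118.5): V_uu = e^(−0.06)·[0.3596·89.9244 + 0.6404·36.6163] = 52.5390
Node ud (S = 78.98): V_ud = e^(−0.06)·[0.3596·36.6163 + 0.6404·1.0775] = 13.0515
Node dd (S = 52.65): V_dd = e^(−0.06)·[0.3596·1.0775 + 0.6404·0.0000] = 0.3649
Node u (S = 87.75): V_u = e^(−0.06)·[0.3596·52.5390 + 0.6404·13.0515] = 25.6656
Node d (S = 58.5): V_d = e^(−0.06)·[0.3596·13.0515 + 0.6404·0.3649] = 4.6405
Node 0 (S = 65): V_0 = e^(−0.06)·[0.3596·25.6656 + 0.6404·4.6405] = 11.4913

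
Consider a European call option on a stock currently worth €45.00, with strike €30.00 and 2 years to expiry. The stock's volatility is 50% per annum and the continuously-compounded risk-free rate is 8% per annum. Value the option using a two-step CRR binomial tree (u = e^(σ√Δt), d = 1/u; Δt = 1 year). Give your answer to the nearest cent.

CRR parameters: u = e^(σ√Δt) = e^(0.5·√1) = 1.6487, d = 1/u = 0.6065
Per-period rate: rΔt = 0.08·1 = 0.08, so R = e^0.08 = 1.0833
Risk-neutral probability p = (e^0.08 − 0.6065)/(1.6487 − 0.6065) = 0.4768/1.0422 = 0.4575
Terminal stock prices: S_uu = 122.3, S_ud = 45, S_dd = 16.55
Terminal payoffs (S − K): max(92.32, 0) = 92.32, max(15, 0) = 15, max(-13.45, 0) = 0
Node u (S = 74.19): V_u = e^(−0.08)·[0.4575·92.3227 + 0.5425·15.0000] = 46.4990
Node d (S = 27.29): V_d = e^(−0.08)·[0.4575·15.0000 + 0.5425·0.0000] = 6.3343
Node 0 (S = 45): V_0 = e^(−0.08)·[0.4575·46.4990 + 0.5425·6.3343] = 22.8082

€22.81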